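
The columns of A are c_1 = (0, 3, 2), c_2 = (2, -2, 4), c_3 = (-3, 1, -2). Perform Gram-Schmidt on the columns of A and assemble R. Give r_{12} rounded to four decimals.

c_1 = (0, 3, 2); ‖c_1‖ = 3.6056, so q_1 = (0.0000, 0.8321, 0.5547).
r_{12} = q_1·c_2 = 0.5547.

r_{12} = 0.5547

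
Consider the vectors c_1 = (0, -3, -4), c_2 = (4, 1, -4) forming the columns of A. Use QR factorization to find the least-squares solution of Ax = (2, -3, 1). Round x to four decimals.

c_1 = (0, -3, -4); ‖c_1‖ = 5.0000, so q_1 = (0.0000, -0.6000, -0.8000).
q_1·c_2 = 0.0000·4 + (-0.6000)·1 + (-0.8000)·(-4) = 2.6000.
u_2 = c_2 − 2.6000·q_1 = (4.0000, 2.5600, -1.9200).
‖u_2‖ = 5.1225, so q_2 = (0.7809, 0.4998, -0.3748).
Qᵀb = (1.0000, -0.3123).
Back-substitute: x_2 = -0.3123/5.1225 = -0.0610.
x_1 = (1.0000 − 2.6000·(-0.0610))/5.0000 = 0.2317.

x = (0.2317, -0.0610)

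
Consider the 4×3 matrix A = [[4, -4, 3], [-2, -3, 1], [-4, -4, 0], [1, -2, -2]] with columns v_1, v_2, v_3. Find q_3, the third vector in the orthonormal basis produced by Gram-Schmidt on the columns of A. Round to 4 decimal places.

v_1 = (4, -2, -4, 1); ‖v_1‖ = 6.0828, so q_1 = (0.6576, -0.3288, -0.6576, 0.1644).
q_1·v_2 = 0.6576·(-4) + (-0.3288)·(-3) + (-0.6576)·(-4) + 0.1644·(-2) = 0.6576.
u_2 = v_2 − 0.6576·q_1 = (-4.4324, -2.7838, -3.5676, -2.1081).
‖u_2‖ = 6.6759, so q_2 = (-0.6639, -0.4170, -0.5344, -0.3158).
q_1·v_3 = 0.6576·3 + (-0.3288)·1 + (-0.6576)·0 + 0.1644·(-2) = 1.3152; q_2·v_3 = (-0.6639)·3 + (-0.4170)·1 + (-0.5344)·0 + (-0.3158)·(-2) = -1.7773.
u_3 = v_3 − 1.3152·q_1 + 1.7773·q_2 = (0.9551, 0.6913, -0.0849, -2.7774).
‖u_3‖ = 3.0185, so q_3 = (0.3164, 0.2290, -0.0281, -0.9201).

q_3 = (0.3164, 0.2290, -0.0281, -0.9201)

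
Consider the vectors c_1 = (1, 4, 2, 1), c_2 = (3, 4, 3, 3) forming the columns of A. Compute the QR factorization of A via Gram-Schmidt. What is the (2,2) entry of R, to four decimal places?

c_1 = (1, 4, 2, 1); ‖c_1‖ = 4.6904, so e_1 = (0.2132, 0.8528, 0.4264, 0.2132).
e_1·c_2 = 0.2132·3 + 0.8528·4 + 0.4264·3 + 0.2132·3 = 5.9696.
u_2 = c_2 − 5.9696·e_1 = (1.7273, -1.0909, 0.4545, 1.7273).
r_{22} = ‖u_2‖ = 2.7136.

r_{22} = 2.7136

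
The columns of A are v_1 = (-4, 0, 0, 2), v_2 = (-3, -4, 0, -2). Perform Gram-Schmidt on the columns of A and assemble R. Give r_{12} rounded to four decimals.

e_1 = v_1/‖v_1‖ = (-4, 0, 0, 2)/4.4721 = (-0.8944, 0.0000, 0.0000, 0.4472).
r_{12} = e_1·v_2 = 1.7889.

r_{12} = 1.7889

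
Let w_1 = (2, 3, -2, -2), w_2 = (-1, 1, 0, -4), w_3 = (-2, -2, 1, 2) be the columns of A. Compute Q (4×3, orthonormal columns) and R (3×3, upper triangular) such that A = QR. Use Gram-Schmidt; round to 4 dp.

q_1 = w_1/‖w_1‖ = (2, 3, -2, -2)/4.5826 = (0.4364, 0.6547, -0.4364, -0.4364).
r_{12} = q_1·w_2 = 1.9640.
u_2 = w_2 − 1.9640·q_1 = (-1.8571, -0.2857, 0.8571, -3.1429).
‖u_2‖ = 3.7607, so q_2 = (-0.4938, -0.0760, 0.2279, -0.8357).
r_{13} = q_1·w_3 = -3.4915; r_{23} = q_2·w_3 = -0.3039.
u_3 = w_3 + 3.4915·q_1 + 0.3039·q_2 = (-0.6263, 0.2626, -0.4545, 0.2222).
‖u_3‖ = 0.8469, so q_3 = (-0.7395, 0.3101, -0.5367, 0.2624).

Q = [[0.4364, -0.4938, -0.7395], [0.6547, -0.0760, 0.3101], [-0.4364, 0.2279, -0.5367], [-0.4364, -0.8357, 0.2624]], R = [[4.5826, 1.9640, -3.4915], [0.0000, 3.7607, -0.3039], [0.0000, 0.0000, 0.8469]]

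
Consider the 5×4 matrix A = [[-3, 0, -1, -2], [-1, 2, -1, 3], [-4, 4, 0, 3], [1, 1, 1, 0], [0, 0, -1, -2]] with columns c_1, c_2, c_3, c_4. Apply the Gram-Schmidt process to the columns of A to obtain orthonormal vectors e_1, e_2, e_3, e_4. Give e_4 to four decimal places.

c_1 = (-3, -1, -4, 1, 0); ‖c_1‖ = 5.1962, so e_1 = (-0.5774, -0.1925, -0.7698, 0.1925, 0.0000).
e_1·c_2 = (-0.5774)·0 + (-0.1925)·2 + (-0.7698)·4 + 0.1925·1 + 0.0000·0 = -3.2717.
u_2 = c_2 + 3.2717·e_1 = (-1.8889, 1.3704, 1.4815, 1.6296, 0.0000).
‖u_2‖ = 3.2088, so e_2 = (-0.5887, 0.4271, 0.4617, 0.5079, 0.0000).
e_1·c_3 = (-0.5774)·(-1) + (-0.1925)·(-1) + (-0.7698)·0 + 0.1925·1 + 0.0000·(-1) = 0.9623; e_2·c_3 = (-0.5887)·(-1) + 0.4271·(-1) + 0.4617·0 + 0.5079·1 + 0.0000·(-1) = 0.6695.
u_3 = c_3 − 0.9623·e_1 − 0.6695·e_2 = (-0.0504, -1.1007, 0.4317, 0.4748, -1.0000).
‖u_3‖ = 1.6205, so e_3 = (-0.0311, -0.6793, 0.2664, 0.2930, -0.6171).
e_1·c_4 = (-0.5774)·(-2) + (-0.1925)·3 + (-0.7698)·3 + 0.1925·0 + 0.0000·(-2) = -1.7321; e_2·c_4 = (-0.5887)·(-2) + 0.4271·3 + 0.4617·3 + 0.5079·0 + 0.0000·(-2) = 3.8436; e_3·c_4 = (-0.0311)·(-2) + (-0.6793)·3 + 0.2664·3 + 0.2930·0 + (-0.6171)·(-2) = 0.0577.
u_4 = c_4 + 1.7321·e_1 − 3.8436·e_2 − 0.0577·e_3 = (-0.7356, 1.0644, -0.1233, -1.6356, -1.9644).
‖u_4‖ = 2.8676, so e_4 = (-0.2565, 0.3712, -0.0430, -0.5704, -0.6850).

e_4 = (-0.2565, 0.3712, -0.0430, -0.5704, -0.6850)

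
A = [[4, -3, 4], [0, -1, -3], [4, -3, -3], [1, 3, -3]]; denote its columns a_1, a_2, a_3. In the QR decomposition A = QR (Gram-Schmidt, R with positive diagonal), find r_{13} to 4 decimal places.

r_{13} = 0.1741

e_1 = a_1/‖a_1‖ = (4, 0, 4, 1)/5.7446 = (0.6963, 0.0000, 0.6963, 0.1741).
r_{13} = e_1·a_3 = 0.1741.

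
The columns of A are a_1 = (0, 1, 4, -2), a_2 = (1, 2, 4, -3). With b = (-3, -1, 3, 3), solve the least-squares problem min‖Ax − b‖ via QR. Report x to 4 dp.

x = (3.6667, -3.0000)

a_1 = (0, 1, 4, -2); ‖a_1‖ = 4.5826, so q_1 = (0.0000, 0.2182, 0.8729, -0.4364).
q_1·a_2 = 0.0000·1 + 0.2182·2 + 0.8729·4 + (-0.4364)·(-3) = 5.2372.
u_2 = a_2 − 5.2372·q_1 = (1.0000, 0.8571, -0.5714, -0.7143).
‖u_2‖ = 1.6036, so q_2 = (0.6236, 0.5345, -0.3563, -0.4454).
Qᵀb = (1.0911, -4.8107).
Back-substitute: x_2 = -4.8107/1.6036 = -3.0000.
x_1 = (1.0911 − 5.2372·(-3.0000))/4.5826 = 3.6667.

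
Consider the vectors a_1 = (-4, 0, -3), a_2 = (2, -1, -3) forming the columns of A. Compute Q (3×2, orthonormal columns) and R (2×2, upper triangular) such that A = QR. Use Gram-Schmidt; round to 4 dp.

q_1 = a_1/‖a_1‖ = (-4, 0, -3)/5.0000 = (-0.8000, 0.0000, -0.6000).
r_{12} = q_1·a_2 = 0.2000.
u_2 = a_2 − 0.2000·q_1 = (2.1600, -1.0000, -2.8800).
‖u_2‖ = 3.7363, so q_2 = (0.5781, -0.2676, -0.7708).

Q = [[-0.8000, 0.5781], [0.0000, -0.2676], [-0.6000, -0.7708]], R = [[5.0000, 0.2000], [0.0000, 3.7363]]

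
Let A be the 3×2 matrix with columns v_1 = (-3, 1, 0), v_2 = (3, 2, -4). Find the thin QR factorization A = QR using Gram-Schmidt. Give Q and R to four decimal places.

Q = [[-0.9487, 0.1833], [0.3162, 0.5500], [0.0000, -0.8148]], R = [[3.1623, -2.2136], [0.0000, 4.9092]]

e_1 = v_1/‖v_1‖ = (-3, 1, 0)/3.1623 = (-0.9487, 0.3162, 0.0000).
r_{12} = e_1·v_2 = -2.2136.
u_2 = v_2 + 2.2136·e_1 = (0.9000, 2.7000, -4.0000).
‖u_2‖ = 4.9092, so e_2 = (0.1833, 0.5500, -0.8148).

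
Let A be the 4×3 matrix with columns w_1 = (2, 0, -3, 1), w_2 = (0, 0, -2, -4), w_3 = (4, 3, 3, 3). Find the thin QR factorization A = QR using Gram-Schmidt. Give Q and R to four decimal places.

Q = [[0.5345, -0.0643, 0.6797], [0.0000, 0.0000, 0.5912], [-0.8018, -0.3539, 0.3884], [0.2673, -0.9331, -0.1942]], R = [[3.7417, 0.5345, 0.5345], [0.0000, 4.4401, -4.1183], [0.0000, 0.0000, 5.0748]]

e_1 = w_1/‖w_1‖ = (2, 0, -3, 1)/3.7417 = (0.5345, 0.0000, -0.8018, 0.2673).
r_{12} = e_1·w_2 = 0.5345.
u_2 = w_2 − 0.5345·e_1 = (-0.2857, 0.0000, -1.5714, -4.1429).
‖u_2‖ = 4.4401, so e_2 = (-0.0643, 0.0000, -0.3539, -0.9331).
r_{13} = e_1·w_3 = 0.5345; r_{23} = e_2·w_3 = -4.1183.
u_3 = w_3 − 0.5345·e_1 + 4.1183·e_2 = (3.4493, 3.0000, 1.9710, -0.9855).
‖u_3‖ = 5.0748, so e_3 = (0.6797, 0.5912, 0.3884, -0.1942).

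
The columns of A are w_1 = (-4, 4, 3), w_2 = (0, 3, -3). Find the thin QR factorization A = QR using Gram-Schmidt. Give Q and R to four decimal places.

Q = [[-0.6247, 0.0694], [0.6247, 0.6420], [0.4685, -0.7635]], R = [[6.4031, 0.4685], [0.0000, 4.2167]]

q_1 = w_1/‖w_1‖ = (-4, 4, 3)/6.4031 = (-0.6247, 0.6247, 0.4685).
r_{12} = q_1·w_2 = 0.4685.
u_2 = w_2 − 0.4685·q_1 = (0.2927, 2.7073, -3.2195).
‖u_2‖ = 4.2167, so q_2 = (0.0694, 0.6420, -0.7635).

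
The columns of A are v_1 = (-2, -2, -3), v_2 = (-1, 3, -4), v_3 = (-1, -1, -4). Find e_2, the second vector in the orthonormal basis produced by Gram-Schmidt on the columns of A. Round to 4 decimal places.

e_2 = (-0.0125, 0.8358, -0.5489)

v_1 = (-2, -2, -3); ‖v_1‖ = 4.1231, so e_1 = (-0.4851, -0.4851, -0.7276).
e_1·v_2 = (-0.4851)·(-1) + (-0.4851)·3 + (-0.7276)·(-4) = 1.9403.
u_2 = v_2 − 1.9403·e_1 = (-0.0588, 3.9412, -2.5882).
‖u_2‖ = 4.7154, so e_2 = (-0.0125, 0.8358, -0.5489).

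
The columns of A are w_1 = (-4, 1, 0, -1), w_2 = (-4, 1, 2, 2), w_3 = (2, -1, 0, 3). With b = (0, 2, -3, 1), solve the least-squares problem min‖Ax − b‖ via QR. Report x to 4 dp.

w_1 = (-4, 1, 0, -1); ‖w_1‖ = 4.2426, so e_1 = (-0.9428, 0.2357, 0.0000, -0.2357).
e_1·w_2 = (-0.9428)·(-4) + 0.2357·1 + 0.0000·2 + (-0.2357)·2 = 3.5355.
u_2 = w_2 − 3.5355·e_1 = (-0.6667, 0.1667, 2.0000, 2.8333).
‖u_2‖ = 3.5355, so e_2 = (-0.1886, 0.0471, 0.5657, 0.8014).
e_1·w_3 = (-0.9428)·2 + 0.2357·(-1) + 0.0000·0 + (-0.2357)·3 = -2.8284; e_2·w_3 = (-0.1886)·2 + 0.0471·(-1) + 0.5657·0 + 0.8014·3 = 1.9799.
u_3 = w_3 + 2.8284·e_1 − 1.9799·e_2 = (-0.2933, -0.4267, -1.1200, 0.7467).
‖u_3‖ = 1.4422, so e_3 = (-0.2034, -0.2958, -0.7766, 0.5177).
Qᵀb = (0.2357, -0.8014, 2.2558).
Back-substitute: x_3 = 2.2558/1.4422 = 1.5641.
x_2 = (-0.8014 − 1.9799·1.5641)/3.5355 = -1.1026.
x_1 = (0.2357 − 3.5355·(-1.1026) + 2.8284·1.5641)/4.2426 = 2.0171.

x = (2.0171, -1.1026, 1.5641)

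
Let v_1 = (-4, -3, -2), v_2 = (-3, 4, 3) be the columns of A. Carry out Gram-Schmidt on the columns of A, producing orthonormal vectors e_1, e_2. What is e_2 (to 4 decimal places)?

e_2 = (-0.6687, 0.5904, 0.4519)

v_1 = (-4, -3, -2); ‖v_1‖ = 5.3852, so e_1 = (-0.7428, -0.5571, -0.3714).
e_1·v_2 = (-0.7428)·(-3) + (-0.5571)·4 + (-0.3714)·3 = -1.1142.
u_2 = v_2 + 1.1142·e_1 = (-3.8276, 3.3793, 2.5862).
‖u_2‖ = 5.7235, so e_2 = (-0.6687, 0.5904, 0.4519).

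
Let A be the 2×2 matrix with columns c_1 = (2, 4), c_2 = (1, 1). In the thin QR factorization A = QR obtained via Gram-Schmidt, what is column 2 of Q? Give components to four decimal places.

c_1 = (2, 4); ‖c_1‖ = 4.4721, so e_1 = (0.4472, 0.8944).
e_1·c_2 = 0.4472·1 + 0.8944·1 = 1.3416.
u_2 = c_2 − 1.3416·e_1 = (0.4000, -0.2000).
‖u_2‖ = 0.4472, so e_2 = (0.8944, -0.4472).

e_2 = (0.8944, -0.4472)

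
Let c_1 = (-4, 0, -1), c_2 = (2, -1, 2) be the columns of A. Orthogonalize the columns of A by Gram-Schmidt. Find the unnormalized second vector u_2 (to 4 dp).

u_2 = (-0.3529, -1.0000, 1.4118)

c_1 = (-4, 0, -1); ‖c_1‖ = 4.1231, so e_1 = (-0.9701, 0.0000, -0.2425).
e_1·c_2 = (-0.9701)·2 + 0.0000·(-1) + (-0.2425)·2 = -2.4254.
u_2 = c_2 + 2.4254·e_1 = (-0.3529, -1.0000, 1.4118).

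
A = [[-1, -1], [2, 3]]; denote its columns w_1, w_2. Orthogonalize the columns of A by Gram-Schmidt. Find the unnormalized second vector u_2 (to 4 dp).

q_1 = w_1/‖w_1‖ = (-1, 2)/2.2361 = (-0.4472, 0.8944).
r_{12} = q_1·w_2 = 3.1305.
u_2 = w_2 − 3.1305·q_1 = (0.4000, 0.2000).

u_2 = (0.4000, 0.2000)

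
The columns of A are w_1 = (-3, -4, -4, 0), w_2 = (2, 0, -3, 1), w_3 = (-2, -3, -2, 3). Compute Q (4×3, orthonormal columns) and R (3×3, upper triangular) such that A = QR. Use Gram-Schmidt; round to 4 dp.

w_1 = (-3, -4, -4, 0); ‖w_1‖ = 6.4031, so q_1 = (-0.4685, -0.6247, -0.6247, 0.0000).
q_1·w_2 = (-0.4685)·2 + (-0.6247)·0 + (-0.6247)·(-3) + 0.0000·1 = 0.9370.
u_2 = w_2 − 0.9370·q_1 = (2.4390, 0.5854, -2.4146, 1.0000).
‖u_2‖ = 3.6224, so q_2 = (0.6733, 0.1616, -0.6666, 0.2761).
q_1·w_3 = (-0.4685)·(-2) + (-0.6247)·(-3) + (-0.6247)·(-2) + 0.0000·3 = 4.0605; q_2·w_3 = 0.6733·(-2) + 0.1616·(-3) + (-0.6666)·(-2) + 0.2761·3 = 0.3299.
u_3 = w_3 − 4.0605·q_1 − 0.3299·q_2 = (-0.3197, -0.5167, 0.7565, 2.9089).
‖u_3‖ = 3.0665, so q_3 = (-0.1043, -0.1685, 0.2467, 0.9486).

Q = [[-0.4685, 0.6733, -0.1043], [-0.6247, 0.1616, -0.1685], [-0.6247, -0.6666, 0.2467], [0.0000, 0.2761, 0.9486]], R = [[6.4031, 0.9370, 4.0605], [0.0000, 3.6224, 0.3299], [0.0000, 0.0000, 3.0665]]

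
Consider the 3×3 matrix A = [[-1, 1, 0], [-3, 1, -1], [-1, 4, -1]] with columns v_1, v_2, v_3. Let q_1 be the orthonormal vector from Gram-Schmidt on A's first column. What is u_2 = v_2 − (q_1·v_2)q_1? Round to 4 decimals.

u_2 = (0.2727, -1.1818, 3.2727)

q_1 = v_1/‖v_1‖ = (-1, -3, -1)/3.3166 = (-0.3015, -0.9045, -0.3015).
r_{12} = q_1·v_2 = -2.4121.
u_2 = v_2 + 2.4121·q_1 = (0.2727, -1.1818, 3.2727).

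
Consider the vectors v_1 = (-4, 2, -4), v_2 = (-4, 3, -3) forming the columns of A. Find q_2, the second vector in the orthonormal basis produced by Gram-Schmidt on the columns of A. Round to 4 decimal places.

q_2 = (-0.1617, 0.8085, 0.5659)

q_1 = v_1/‖v_1‖ = (-4, 2, -4)/6.0000 = (-0.6667, 0.3333, -0.6667).
r_{12} = q_1·v_2 = 5.6667.
u_2 = v_2 − 5.6667·q_1 = (-0.2222, 1.1111, 0.7778).
‖u_2‖ = 1.3744, so q_2 = (-0.1617, 0.8085, 0.5659).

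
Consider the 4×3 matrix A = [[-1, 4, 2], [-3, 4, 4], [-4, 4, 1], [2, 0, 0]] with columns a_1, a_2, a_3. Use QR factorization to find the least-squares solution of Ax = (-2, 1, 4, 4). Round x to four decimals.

q_1 = a_1/‖a_1‖ = (-1, -3, -4, 2)/5.4772 = (-0.1826, -0.5477, -0.7303, 0.3651).
r_{12} = q_1·a_2 = -5.8424.
u_2 = a_2 + 5.8424·q_1 = (2.9333, 0.8000, -0.2667, 2.1333).
‖u_2‖ = 3.7238, so q_2 = (0.7877, 0.2148, -0.0716, 0.5729).
r_{13} = q_1·a_3 = -3.2863; r_{23} = q_2·a_3 = 2.3632.
u_3 = a_3 + 3.2863·q_1 − 2.3632·q_2 = (-0.4615, 1.6923, -1.2308, -0.1538).
‖u_3‖ = 2.1483, so q_3 = (-0.2148, 0.7877, -0.5729, -0.0716).
Qᵀb = (-1.6432, 0.6445, -1.3606).
Back-substitute: x_3 = -1.3606/2.1483 = -0.6333.
x_2 = (0.6445 − 2.3632·(-0.6333))/3.7238 = 0.5750.
x_1 = (-1.6432 + 5.8424·0.5750 + 3.2863·(-0.6333))/5.4772 = -0.0667.

x = (-0.0667, 0.5750, -0.6333)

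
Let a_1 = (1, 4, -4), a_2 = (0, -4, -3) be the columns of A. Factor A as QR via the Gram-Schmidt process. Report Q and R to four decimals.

a_1 = (1, 4, -4); ‖a_1‖ = 5.7446, so q_1 = (0.1741, 0.6963, -0.6963).
q_1·a_2 = 0.1741·0 + 0.6963·(-4) + (-0.6963)·(-3) = -0.6963.
u_2 = a_2 + 0.6963·q_1 = (0.1212, -3.5152, -3.4848).
‖u_2‖ = 4.9513, so q_2 = (0.0245, -0.7099, -0.7038).

Q = [[0.1741, 0.0245], [0.6963, -0.7099], [-0.6963, -0.7038]], R = [[5.7446, -0.6963], [0.0000, 4.9513]]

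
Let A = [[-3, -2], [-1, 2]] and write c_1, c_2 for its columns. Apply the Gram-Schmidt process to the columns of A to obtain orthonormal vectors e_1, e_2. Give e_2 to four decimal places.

e_2 = (-0.3162, 0.9487)

c_1 = (-3, -1); ‖c_1‖ = 3.1623, so e_1 = (-0.9487, -0.3162).
e_1·c_2 = (-0.9487)·(-2) + (-0.3162)·2 = 1.2649.
u_2 = c_2 − 1.2649·e_1 = (-0.8000, 2.4000).
‖u_2‖ = 2.5298, so e_2 = (-0.3162, 0.9487).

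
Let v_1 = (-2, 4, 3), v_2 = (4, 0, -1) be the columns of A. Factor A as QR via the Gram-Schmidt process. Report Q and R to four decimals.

e_1 = v_1/‖v_1‖ = (-2, 4, 3)/5.3852 = (-0.3714, 0.7428, 0.5571).
r_{12} = e_1·v_2 = -2.0426.
u_2 = v_2 + 2.0426·e_1 = (3.2414, 1.5172, 0.1379).
‖u_2‖ = 3.5816, so e_2 = (0.9050, 0.4236, 0.0385).

Q = [[-0.3714, 0.9050], [0.7428, 0.4236], [0.5571, 0.0385]], R = [[5.3852, -2.0426], [0.0000, 3.5816]]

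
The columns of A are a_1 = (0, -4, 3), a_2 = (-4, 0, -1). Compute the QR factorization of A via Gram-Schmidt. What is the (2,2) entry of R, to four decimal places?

a_1 = (0, -4, 3); ‖a_1‖ = 5.0000, so q_1 = (0.0000, -0.8000, 0.6000).
q_1·a_2 = 0.0000·(-4) + (-0.8000)·0 + 0.6000·(-1) = -0.6000.
u_2 = a_2 + 0.6000·q_1 = (-4.0000, -0.4800, -0.6400).
r_{22} = ‖u_2‖ = 4.0792.

r_{22} = 4.0792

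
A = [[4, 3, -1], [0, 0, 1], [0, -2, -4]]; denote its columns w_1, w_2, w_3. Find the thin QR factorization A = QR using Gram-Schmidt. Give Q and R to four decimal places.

w_1 = (4, 0, 0); ‖w_1‖ = 4.0000, so q_1 = (1.0000, 0.0000, 0.0000).
q_1·w_2 = 1.0000·3 + 0.0000·0 + 0.0000·(-2) = 3.0000.
u_2 = w_2 − 3.0000·q_1 = (0.0000, 0.0000, -2.0000).
‖u_2‖ = 2.0000, so q_2 = (0.0000, 0.0000, -1.0000).
q_1·w_3 = 1.0000·(-1) + 0.0000·1 + 0.0000·(-4) = -1.0000; q_2·w_3 = 0.0000·(-1) + 0.0000·1 + (-1.0000)·(-4) = 4.0000.
u_3 = w_3 + 1.0000·q_1 − 4.0000·q_2 = (0.0000, 1.0000, 0.0000).
‖u_3‖ = 1.0000, so q_3 = (0.0000, 1.0000, 0.0000).

Q = [[1.0000, 0.0000, 0.0000], [0.0000, 0.0000, 1.0000], [0.0000, -1.0000, 0.0000]], R = [[4.0000, 3.0000, -1.0000], [0.0000, 2.0000, 4.0000], [0.0000, 0.0000, 1.0000]]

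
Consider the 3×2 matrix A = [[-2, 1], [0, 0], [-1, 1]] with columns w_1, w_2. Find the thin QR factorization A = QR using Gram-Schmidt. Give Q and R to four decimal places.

Q = [[-0.8944, -0.4472], [0.0000, 0.0000], [-0.4472, 0.8944]], R = [[2.2361, -1.3416], [0.0000, 0.4472]]

q_1 = w_1/‖w_1‖ = (-2, 0, -1)/2.2361 = (-0.8944, 0.0000, -0.4472).
r_{12} = q_1·w_2 = -1.3416.
u_2 = w_2 + 1.3416·q_1 = (-0.2000, 0.0000, 0.4000).
‖u_2‖ = 0.4472, so q_2 = (-0.4472, 0.0000, 0.8944).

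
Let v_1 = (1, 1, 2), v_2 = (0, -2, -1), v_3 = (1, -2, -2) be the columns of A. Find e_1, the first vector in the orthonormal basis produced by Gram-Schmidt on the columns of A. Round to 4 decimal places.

e_1 = (0.4082, 0.4082, 0.8165)

e_1 = v_1/‖v_1‖ = (1, 1, 2)/2.4495 = (0.4082, 0.4082, 0.8165).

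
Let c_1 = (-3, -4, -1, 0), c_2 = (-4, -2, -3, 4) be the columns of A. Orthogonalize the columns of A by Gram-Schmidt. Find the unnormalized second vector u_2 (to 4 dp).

c_1 = (-3, -4, -1, 0); ‖c_1‖ = 5.0990, so e_1 = (-0.5883, -0.7845, -0.1961, 0.0000).
e_1·c_2 = (-0.5883)·(-4) + (-0.7845)·(-2) + (-0.1961)·(-3) + 0.0000·4 = 4.5107.
u_2 = c_2 − 4.5107·e_1 = (-1.3462, 1.5385, -2.1154, 4.0000).

u_2 = (-1.3462, 1.5385, -2.1154, 4.0000)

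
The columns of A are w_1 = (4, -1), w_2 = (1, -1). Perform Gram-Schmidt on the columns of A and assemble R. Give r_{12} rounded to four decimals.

w_1 = (4, -1); ‖w_1‖ = 4.1231, so e_1 = (0.9701, -0.2425).
r_{12} = e_1·w_2 = 1.2127.

r_{12} = 1.2127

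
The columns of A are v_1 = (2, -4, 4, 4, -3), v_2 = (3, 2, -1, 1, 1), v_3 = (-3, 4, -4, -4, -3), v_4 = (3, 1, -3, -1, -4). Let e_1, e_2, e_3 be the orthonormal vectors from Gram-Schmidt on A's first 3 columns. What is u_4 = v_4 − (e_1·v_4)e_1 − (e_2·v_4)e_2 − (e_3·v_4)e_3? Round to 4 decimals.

e_1 = v_1/‖v_1‖ = (2, -4, 4, 4, -3)/7.8102 = (0.2561, -0.5121, 0.5121, 0.5121, -0.3841).
r_{12} = e_1·v_2 = -0.6402.
u_2 = v_2 + 0.6402·e_1 = (3.1639, 1.6721, -0.6721, 1.3279, 0.7541).
‖u_2‖ = 3.9484, so e_2 = (0.8013, 0.4235, -0.1702, 0.3363, 0.1910).
r_{13} = e_1·v_3 = -5.7617; r_{23} = e_2·v_3 = -1.9472.
u_3 = v_3 + 5.7617·e_1 + 1.9472·e_2 = (0.0358, 1.8738, -1.3807, -0.3943, -4.8412).
‖u_3‖ = 5.3862, so e_3 = (0.0066, 0.3479, -0.2563, -0.0732, -0.8988).
r_{14} = e_1·v_4 = -0.2561; r_{24} = e_2·v_4 = 2.2379; r_{34} = e_3·v_4 = 4.8053.
u_4 = v_4 + 0.2561·e_1 − 2.2379·e_2 − 4.8053·e_3 = (1.2404, -1.7506, -1.2562, -1.2697, -0.2067).

u_4 = (1.2404, -1.7506, -1.2562, -1.2697, -0.2067)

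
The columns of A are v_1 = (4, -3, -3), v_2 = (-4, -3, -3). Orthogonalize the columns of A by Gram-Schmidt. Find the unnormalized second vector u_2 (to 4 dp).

v_1 = (4, -3, -3); ‖v_1‖ = 5.8310, so q_1 = (0.6860, -0.5145, -0.5145).
q_1·v_2 = 0.6860·(-4) + (-0.5145)·(-3) + (-0.5145)·(-3) = 0.3430.
u_2 = v_2 − 0.3430·q_1 = (-4.2353, -2.8235, -2.8235).

u_2 = (-4.2353, -2.8235, -2.8235)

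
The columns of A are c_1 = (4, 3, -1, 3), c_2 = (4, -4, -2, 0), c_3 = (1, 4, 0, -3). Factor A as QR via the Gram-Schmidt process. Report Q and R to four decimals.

c_1 = (4, 3, -1, 3); ‖c_1‖ = 5.9161, so e_1 = (0.6761, 0.5071, -0.1690, 0.5071).
e_1·c_2 = 0.6761·4 + 0.5071·(-4) + (-0.1690)·(-2) + 0.5071·0 = 1.0142.
u_2 = c_2 − 1.0142·e_1 = (3.3143, -4.5143, -1.8286, -0.5143).
‖u_2‖ = 5.9137, so e_2 = (0.5604, -0.7634, -0.3092, -0.0870).
e_1·c_3 = 0.6761·1 + 0.5071·4 + (-0.1690)·0 + 0.5071·(-3) = 1.1832; e_2·c_3 = 0.5604·1 + (-0.7634)·4 + (-0.3092)·0 + (-0.0870)·(-3) = -2.2321.
u_3 = c_3 − 1.1832·e_1 + 2.2321·e_2 = (1.4510, 1.6961, -0.4902, -3.7941).
‖u_3‖ = 4.4292, so e_3 = (0.3276, 0.3829, -0.1107, -0.8566).

Q = [[0.6761, 0.5604, 0.3276], [0.5071, -0.7634, 0.3829], [-0.1690, -0.3092, -0.1107], [0.5071, -0.0870, -0.8566]], R = [[5.9161, 1.0142, 1.1832], [0.0000, 5.9137, -2.2321], [0.0000, 0.0000, 4.4292]]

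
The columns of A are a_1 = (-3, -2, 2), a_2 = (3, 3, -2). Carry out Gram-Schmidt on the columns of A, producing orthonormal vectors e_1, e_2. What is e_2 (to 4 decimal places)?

a_1 = (-3, -2, 2); ‖a_1‖ = 4.1231, so e_1 = (-0.7276, -0.4851, 0.4851).
e_1·a_2 = (-0.7276)·3 + (-0.4851)·3 + 0.4851·(-2) = -4.6082.
u_2 = a_2 + 4.6082·e_1 = (-0.3529, 0.7647, 0.2353).
‖u_2‖ = 0.8745, so e_2 = (-0.4036, 0.8745, 0.2691).

e_2 = (-0.4036, 0.8745, 0.2691)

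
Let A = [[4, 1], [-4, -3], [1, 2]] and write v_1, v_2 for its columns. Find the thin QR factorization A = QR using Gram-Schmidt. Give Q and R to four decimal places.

v_1 = (4, -4, 1); ‖v_1‖ = 5.7446, so e_1 = (0.6963, -0.6963, 0.1741).
e_1·v_2 = 0.6963·1 + (-0.6963)·(-3) + 0.1741·2 = 3.1334.
u_2 = v_2 − 3.1334·e_1 = (-1.1818, -0.8182, 1.4545).
‖u_2‖ = 2.0449, so e_2 = (-0.5779, -0.4001, 0.7113).

Q = [[0.6963, -0.5779], [-0.6963, -0.4001], [0.1741, 0.7113]], R = [[5.7446, 3.1334], [0.0000, 2.0449]]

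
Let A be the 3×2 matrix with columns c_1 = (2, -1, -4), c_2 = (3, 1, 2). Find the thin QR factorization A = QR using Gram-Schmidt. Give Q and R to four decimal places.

Q = [[0.4364, 0.8919], [-0.2182, 0.2327], [-0.8729, 0.3878]], R = [[4.5826, -0.6547], [0.0000, 3.6839]]

e_1 = c_1/‖c_1‖ = (2, -1, -4)/4.5826 = (0.4364, -0.2182, -0.8729).
r_{12} = e_1·c_2 = -0.6547.
u_2 = c_2 + 0.6547·e_1 = (3.2857, 0.8571, 1.4286).
‖u_2‖ = 3.6839, so e_2 = (0.8919, 0.2327, 0.3878).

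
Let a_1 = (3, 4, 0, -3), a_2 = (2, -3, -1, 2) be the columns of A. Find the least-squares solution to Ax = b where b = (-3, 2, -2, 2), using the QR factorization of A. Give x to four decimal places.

e_1 = a_1/‖a_1‖ = (3, 4, 0, -3)/5.8310 = (0.5145, 0.6860, 0.0000, -0.5145).
r_{12} = e_1·a_2 = -2.0580.
u_2 = a_2 + 2.0580·e_1 = (3.0588, -1.5882, -1.0000, 0.9412).
‖u_2‖ = 3.7101, so e_2 = (0.8245, -0.4281, -0.2695, 0.2537).
Qᵀb = (-1.2005, -2.2831).
Back-substitute: x_2 = -2.2831/3.7101 = -0.6154.
x_1 = (-1.2005 + 2.0580·(-0.6154))/5.8310 = -0.4231.

x = (-0.4231, -0.6154)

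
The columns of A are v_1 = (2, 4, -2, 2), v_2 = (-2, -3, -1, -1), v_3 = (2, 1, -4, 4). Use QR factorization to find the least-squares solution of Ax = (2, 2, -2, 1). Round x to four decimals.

q_1 = v_1/‖v_1‖ = (2, 4, -2, 2)/5.2915 = (0.3780, 0.7559, -0.3780, 0.3780).
r_{12} = q_1·v_2 = -3.0237.
u_2 = v_2 + 3.0237·q_1 = (-0.8571, -0.7143, -2.1429, 0.1429).
‖u_2‖ = 2.4202, so q_2 = (-0.3542, -0.2951, -0.8854, 0.0590).
r_{13} = q_1·v_3 = 4.5356; r_{23} = q_2·v_3 = 2.7743.
u_3 = v_3 − 4.5356·q_1 − 2.7743·q_2 = (1.2683, -1.6098, 0.1707, 2.1220).
‖u_3‖ = 2.9549, so q_3 = (0.4292, -0.5448, 0.0578, 0.7181).
Qᵀb = (3.4017, 0.5313, 0.3714).
Back-substitute: x_3 = 0.3714/2.9549 = 0.1257.
x_2 = (0.5313 − 2.7743·0.1257)/2.4202 = 0.0754.
x_1 = (3.4017 + 3.0237·0.0754 − 4.5356·0.1257)/5.2915 = 0.5782.

x = (0.5782, 0.0754, 0.1257)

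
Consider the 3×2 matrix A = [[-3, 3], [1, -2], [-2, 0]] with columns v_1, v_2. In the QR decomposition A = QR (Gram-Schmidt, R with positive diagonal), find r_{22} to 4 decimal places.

r_{22} = 2.0874

q_1 = v_1/‖v_1‖ = (-3, 1, -2)/3.7417 = (-0.8018, 0.2673, -0.5345).
r_{12} = q_1·v_2 = -2.9399.
u_2 = v_2 + 2.9399·q_1 = (0.6429, -1.2143, -1.5714).
r_{22} = ‖u_2‖ = 2.0874.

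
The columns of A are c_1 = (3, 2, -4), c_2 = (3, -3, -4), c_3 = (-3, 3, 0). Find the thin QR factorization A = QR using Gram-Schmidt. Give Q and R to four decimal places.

Q = [[0.5571, 0.2228, -0.8000], [0.3714, -0.9285, 0.0000], [-0.7428, -0.2971, -0.6000]], R = [[5.3852, 3.5282, -0.5571], [0.0000, 4.6424, -3.4539], [0.0000, 0.0000, 2.4000]]

e_1 = c_1/‖c_1‖ = (3, 2, -4)/5.3852 = (0.5571, 0.3714, -0.7428).
r_{12} = e_1·c_2 = 3.5282.
u_2 = c_2 − 3.5282·e_1 = (1.0345, -4.3103, -1.3793).
‖u_2‖ = 4.6424, so e_2 = (0.2228, -0.9285, -0.2971).
r_{13} = e_1·c_3 = -0.5571; r_{23} = e_2·c_3 = -3.4539.
u_3 = c_3 + 0.5571·e_1 + 3.4539·e_2 = (-1.9200, 0.0000, -1.4400).
‖u_3‖ = 2.4000, so e_3 = (-0.8000, 0.0000, -0.6000).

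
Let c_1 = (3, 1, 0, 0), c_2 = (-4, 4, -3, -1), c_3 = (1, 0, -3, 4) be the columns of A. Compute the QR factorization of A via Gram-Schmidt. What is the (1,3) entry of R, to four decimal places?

r_{13} = 0.9487

c_1 = (3, 1, 0, 0); ‖c_1‖ = 3.1623, so e_1 = (0.9487, 0.3162, 0.0000, 0.0000).
r_{13} = e_1·c_3 = 0.9487.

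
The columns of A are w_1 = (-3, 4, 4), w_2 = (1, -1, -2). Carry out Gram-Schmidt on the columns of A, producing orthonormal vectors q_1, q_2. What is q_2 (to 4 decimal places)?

w_1 = (-3, 4, 4); ‖w_1‖ = 6.4031, so q_1 = (-0.4685, 0.6247, 0.6247).
q_1·w_2 = (-0.4685)·1 + 0.6247·(-1) + 0.6247·(-2) = -2.3426.
u_2 = w_2 + 2.3426·q_1 = (-0.0976, 0.4634, -0.5366).
‖u_2‖ = 0.7157, so q_2 = (-0.1363, 0.6475, -0.7498).

q_2 = (-0.1363, 0.6475, -0.7498)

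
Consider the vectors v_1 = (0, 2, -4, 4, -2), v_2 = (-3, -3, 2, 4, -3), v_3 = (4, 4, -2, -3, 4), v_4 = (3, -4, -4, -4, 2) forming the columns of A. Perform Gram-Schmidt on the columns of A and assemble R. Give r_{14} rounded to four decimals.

v_1 = (0, 2, -4, 4, -2); ‖v_1‖ = 6.3246, so e_1 = (0.0000, 0.3162, -0.6325, 0.6325, -0.3162).
r_{14} = e_1·v_4 = -1.8974.

r_{14} = -1.8974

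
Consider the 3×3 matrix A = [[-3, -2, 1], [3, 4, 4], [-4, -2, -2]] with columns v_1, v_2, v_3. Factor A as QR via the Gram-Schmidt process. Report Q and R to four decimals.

Q = [[-0.5145, 0.1449, 0.8452], [0.5145, 0.8407, 0.1690], [-0.6860, 0.5218, -0.5071]], R = [[5.8310, 4.4590, 2.9155], [0.0000, 2.0292, 2.4640], [0.0000, 0.0000, 2.5355]]

v_1 = (-3, 3, -4); ‖v_1‖ = 5.8310, so q_1 = (-0.5145, 0.5145, -0.6860).
q_1·v_2 = (-0.5145)·(-2) + 0.5145·4 + (-0.6860)·(-2) = 4.4590.
u_2 = v_2 − 4.4590·q_1 = (0.2941, 1.7059, 1.0588).
‖u_2‖ = 2.0292, so q_2 = (0.1449, 0.8407, 0.5218).
q_1·v_3 = (-0.5145)·1 + 0.5145·4 + (-0.6860)·(-2) = 2.9155; q_2·v_3 = 0.1449·1 + 0.8407·4 + 0.5218·(-2) = 2.4640.
u_3 = v_3 − 2.9155·q_1 − 2.4640·q_2 = (2.1429, 0.4286, -1.2857).
‖u_3‖ = 2.5355, so q_3 = (0.8452, 0.1690, -0.5071).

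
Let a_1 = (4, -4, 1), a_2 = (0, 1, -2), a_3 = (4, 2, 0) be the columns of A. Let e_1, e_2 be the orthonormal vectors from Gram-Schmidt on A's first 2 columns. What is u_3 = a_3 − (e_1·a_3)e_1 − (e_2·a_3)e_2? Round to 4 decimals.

e_1 = a_1/‖a_1‖ = (4, -4, 1)/5.7446 = (0.6963, -0.6963, 0.1741).
r_{12} = e_1·a_2 = -1.0445.
u_2 = a_2 + 1.0445·e_1 = (0.7273, 0.2727, -1.8182).
‖u_2‖ = 1.9771, so e_2 = (0.3678, 0.1379, -0.9196).
r_{13} = e_1·a_3 = 1.3926; r_{23} = e_2·a_3 = 1.7472.
u_3 = a_3 − 1.3926·e_1 − 1.7472·e_2 = (2.3876, 2.7287, 1.3643).

u_3 = (2.3876, 2.7287, 1.3643)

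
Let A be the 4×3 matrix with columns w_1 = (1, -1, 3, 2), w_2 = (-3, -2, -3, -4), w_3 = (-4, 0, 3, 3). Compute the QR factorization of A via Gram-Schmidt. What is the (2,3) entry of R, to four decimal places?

w_1 = (1, -1, 3, 2); ‖w_1‖ = 3.8730, so q_1 = (0.2582, -0.2582, 0.7746, 0.5164).
q_1·w_2 = 0.2582·(-3) + (-0.2582)·(-2) + 0.7746·(-3) + 0.5164·(-4) = -4.6476.
u_2 = w_2 + 4.6476·q_1 = (-1.8000, -3.2000, 0.6000, -1.6000).
‖u_2‖ = 4.0497, so q_2 = (-0.4445, -0.7902, 0.1482, -0.3951).
r_{23} = q_2·w_3 = 1.0371.

r_{23} = 1.0371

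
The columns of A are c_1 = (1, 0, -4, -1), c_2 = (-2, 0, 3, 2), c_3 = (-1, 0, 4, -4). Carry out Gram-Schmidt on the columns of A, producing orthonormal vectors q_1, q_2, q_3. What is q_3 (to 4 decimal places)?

q_3 = (-0.7071, 0.0000, 0.0000, -0.7071)

c_1 = (1, 0, -4, -1); ‖c_1‖ = 4.2426, so q_1 = (0.2357, 0.0000, -0.9428, -0.2357).
q_1·c_2 = 0.2357·(-2) + 0.0000·0 + (-0.9428)·3 + (-0.2357)·2 = -3.7712.
u_2 = c_2 + 3.7712·q_1 = (-1.1111, 0.0000, -0.5556, 1.1111).
‖u_2‖ = 1.6667, so q_2 = (-0.6667, 0.0000, -0.3333, 0.6667).
q_1·c_3 = 0.2357·(-1) + 0.0000·0 + (-0.9428)·4 + (-0.2357)·(-4) = -3.0641; q_2·c_3 = (-0.6667)·(-1) + 0.0000·0 + (-0.3333)·4 + 0.6667·(-4) = -3.3333.
u_3 = c_3 + 3.0641·q_1 + 3.3333·q_2 = (-2.5000, 0.0000, 0.0000, -2.5000).
‖u_3‖ = 3.5355, so q_3 = (-0.7071, 0.0000, 0.0000, -0.7071).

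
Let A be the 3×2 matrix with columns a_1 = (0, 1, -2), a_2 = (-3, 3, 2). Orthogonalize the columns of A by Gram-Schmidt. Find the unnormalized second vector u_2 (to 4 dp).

e_1 = a_1/‖a_1‖ = (0, 1, -2)/2.2361 = (0.0000, 0.4472, -0.8944).
r_{12} = e_1·a_2 = -0.4472.
u_2 = a_2 + 0.4472·e_1 = (-3.0000, 3.2000, 1.6000).

u_2 = (-3.0000, 3.2000, 1.6000)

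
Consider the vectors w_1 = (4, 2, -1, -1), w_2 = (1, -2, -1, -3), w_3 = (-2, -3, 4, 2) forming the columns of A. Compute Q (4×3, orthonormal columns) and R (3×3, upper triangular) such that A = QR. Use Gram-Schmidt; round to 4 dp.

w_1 = (4, 2, -1, -1); ‖w_1‖ = 4.6904, so q_1 = (0.8528, 0.4264, -0.2132, -0.2132).
q_1·w_2 = 0.8528·1 + 0.4264·(-2) + (-0.2132)·(-1) + (-0.2132)·(-3) = 0.8528.
u_2 = w_2 − 0.8528·q_1 = (0.2727, -2.3636, -0.8182, -2.8182).
‖u_2‖ = 3.7779, so q_2 = (0.0722, -0.6256, -0.2166, -0.7460).
q_1·w_3 = 0.8528·(-2) + 0.4264·(-3) + (-0.2132)·4 + (-0.2132)·2 = -4.2640; q_2·w_3 = 0.0722·(-2) + (-0.6256)·(-3) + (-0.2166)·4 + (-0.7460)·2 = -0.6256.
u_3 = w_3 + 4.2640·q_1 + 0.6256·q_2 = (1.6815, -1.5732, 2.9554, 0.6242).
‖u_3‖ = 3.7983, so q_3 = (0.4427, -0.4142, 0.7781, 0.1643).

Q = [[0.8528, 0.0722, 0.4427], [0.4264, -0.6256, -0.4142], [-0.2132, -0.2166, 0.7781], [-0.2132, -0.7460, 0.1643]], R = [[4.6904, 0.8528, -4.2640], [0.0000, 3.7779, -0.6256], [0.0000, 0.0000, 3.7983]]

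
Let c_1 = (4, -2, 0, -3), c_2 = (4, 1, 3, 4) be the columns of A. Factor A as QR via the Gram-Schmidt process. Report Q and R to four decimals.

Q = [[0.7428, 0.5756], [-0.3714, 0.1759], [0.0000, 0.4637], [-0.5571, 0.6502]], R = [[5.3852, 0.3714], [0.0000, 6.4701]]

c_1 = (4, -2, 0, -3); ‖c_1‖ = 5.3852, so q_1 = (0.7428, -0.3714, 0.0000, -0.5571).
q_1·c_2 = 0.7428·4 + (-0.3714)·1 + 0.0000·3 + (-0.5571)·4 = 0.3714.
u_2 = c_2 − 0.3714·q_1 = (3.7241, 1.1379, 3.0000, 4.2069).
‖u_2‖ = 6.4701, so q_2 = (0.5756, 0.1759, 0.4637, 0.6502).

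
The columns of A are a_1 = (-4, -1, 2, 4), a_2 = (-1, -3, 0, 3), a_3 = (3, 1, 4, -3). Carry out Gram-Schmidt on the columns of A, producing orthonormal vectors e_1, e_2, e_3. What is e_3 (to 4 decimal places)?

a_1 = (-4, -1, 2, 4); ‖a_1‖ = 6.0828, so e_1 = (-0.6576, -0.1644, 0.3288, 0.6576).
e_1·a_2 = (-0.6576)·(-1) + (-0.1644)·(-3) + 0.3288·0 + 0.6576·3 = 3.1236.
u_2 = a_2 − 3.1236·e_1 = (1.0541, -2.4865, -1.0270, 0.9459).
‖u_2‖ = 3.0403, so e_2 = (0.3467, -0.8179, -0.3378, 0.3111).
e_1·a_3 = (-0.6576)·3 + (-0.1644)·1 + 0.3288·4 + 0.6576·(-3) = -2.7948; e_2·a_3 = 0.3467·3 + (-0.8179)·1 + (-0.3378)·4 + 0.3111·(-3) = -2.0624.
u_3 = a_3 + 2.7948·e_1 + 2.0624·e_2 = (1.8772, -1.1462, 4.2222, -0.5205).
‖u_3‖ = 4.7891, so e_3 = (0.3920, -0.2393, 0.8816, -0.1087).

e_3 = (0.3920, -0.2393, 0.8816, -0.1087)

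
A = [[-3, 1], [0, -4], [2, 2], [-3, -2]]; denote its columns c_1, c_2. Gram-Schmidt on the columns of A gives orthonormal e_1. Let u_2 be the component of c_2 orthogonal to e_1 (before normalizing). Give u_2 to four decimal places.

c_1 = (-3, 0, 2, -3); ‖c_1‖ = 4.6904, so e_1 = (-0.6396, 0.0000, 0.4264, -0.6396).
e_1·c_2 = (-0.6396)·1 + 0.0000·(-4) + 0.4264·2 + (-0.6396)·(-2) = 1.4924.
u_2 = c_2 − 1.4924·e_1 = (1.9545, -4.0000, 1.3636, -1.0455).

u_2 = (1.9545, -4.0000, 1.3636, -1.0455)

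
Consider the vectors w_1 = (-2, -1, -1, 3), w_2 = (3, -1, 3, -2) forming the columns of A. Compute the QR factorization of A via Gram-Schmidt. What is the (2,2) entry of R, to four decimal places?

r_{22} = 3.1517

w_1 = (-2, -1, -1, 3); ‖w_1‖ = 3.8730, so q_1 = (-0.5164, -0.2582, -0.2582, 0.7746).
q_1·w_2 = (-0.5164)·3 + (-0.2582)·(-1) + (-0.2582)·3 + 0.7746·(-2) = -3.6148.
u_2 = w_2 + 3.6148·q_1 = (1.1333, -1.9333, 2.0667, 0.8000).
r_{22} = ‖u_2‖ = 3.1517.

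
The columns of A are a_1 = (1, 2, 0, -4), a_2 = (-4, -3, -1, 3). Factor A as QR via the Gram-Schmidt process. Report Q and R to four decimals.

a_1 = (1, 2, 0, -4); ‖a_1‖ = 4.5826, so q_1 = (0.2182, 0.4364, 0.0000, -0.8729).
q_1·a_2 = 0.2182·(-4) + 0.4364·(-3) + 0.0000·(-1) + (-0.8729)·3 = -4.8008.
u_2 = a_2 + 4.8008·q_1 = (-2.9524, -0.9048, -1.0000, -1.1905).
‖u_2‖ = 3.4572, so q_2 = (-0.8540, -0.2617, -0.2892, -0.3443).

Q = [[0.2182, -0.8540], [0.4364, -0.2617], [0.0000, -0.2892], [-0.8729, -0.3443]], R = [[4.5826, -4.8008], [0.0000, 3.4572]]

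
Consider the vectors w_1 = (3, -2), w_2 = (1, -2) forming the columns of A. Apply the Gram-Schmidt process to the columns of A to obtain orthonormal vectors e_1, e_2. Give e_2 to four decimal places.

e_2 = (-0.5547, -0.8321)

e_1 = w_1/‖w_1‖ = (3, -2)/3.6056 = (0.8321, -0.5547).
r_{12} = e_1·w_2 = 1.9415.
u_2 = w_2 − 1.9415·e_1 = (-0.6154, -0.9231).
‖u_2‖ = 1.1094, so e_2 = (-0.5547, -0.8321).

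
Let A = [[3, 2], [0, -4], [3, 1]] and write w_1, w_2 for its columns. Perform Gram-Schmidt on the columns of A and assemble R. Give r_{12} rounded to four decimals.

w_1 = (3, 0, 3); ‖w_1‖ = 4.2426, so q_1 = (0.7071, 0.0000, 0.7071).
r_{12} = q_1·w_2 = 2.1213.

r_{12} = 2.1213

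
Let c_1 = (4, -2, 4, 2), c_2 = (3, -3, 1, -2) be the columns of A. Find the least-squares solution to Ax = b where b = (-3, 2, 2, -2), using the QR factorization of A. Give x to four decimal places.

c_1 = (4, -2, 4, 2); ‖c_1‖ = 6.3246, so q_1 = (0.6325, -0.3162, 0.6325, 0.3162).
q_1·c_2 = 0.6325·3 + (-0.3162)·(-3) + 0.6325·1 + 0.3162·(-2) = 2.8460.
u_2 = c_2 − 2.8460·q_1 = (1.2000, -2.1000, -0.8000, -2.9000).
‖u_2‖ = 3.8601, so q_2 = (0.3109, -0.5440, -0.2073, -0.7513).
Qᵀb = (-1.8974, -0.9326).
Back-substitute: x_2 = -0.9326/3.8601 = -0.2416.
x_1 = (-1.8974 − 2.8460·(-0.2416))/6.3246 = -0.1913.

x = (-0.1913, -0.2416)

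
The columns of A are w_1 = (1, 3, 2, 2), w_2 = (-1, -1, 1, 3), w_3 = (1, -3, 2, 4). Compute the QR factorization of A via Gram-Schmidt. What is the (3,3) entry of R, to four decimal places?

r_{33} = 2.9257

w_1 = (1, 3, 2, 2); ‖w_1‖ = 4.2426, so e_1 = (0.2357, 0.7071, 0.4714, 0.4714).
e_1·w_2 = 0.2357·(-1) + 0.7071·(-1) + 0.4714·1 + 0.4714·3 = 0.9428.
u_2 = w_2 − 0.9428·e_1 = (-1.2222, -1.6667, 0.5556, 2.5556).
‖u_2‖ = 3.3333, so e_2 = (-0.3667, -0.5000, 0.1667, 0.7667).
e_1·w_3 = 0.2357·1 + 0.7071·(-3) + 0.4714·2 + 0.4714·4 = 0.9428; e_2·w_3 = (-0.3667)·1 + (-0.5000)·(-3) + 0.1667·2 + 0.7667·4 = 4.5333.
u_3 = w_3 − 0.9428·e_1 − 4.5333·e_2 = (2.4400, -1.4000, 0.8000, 0.0800).
r_{33} = ‖u_3‖ = 2.9257.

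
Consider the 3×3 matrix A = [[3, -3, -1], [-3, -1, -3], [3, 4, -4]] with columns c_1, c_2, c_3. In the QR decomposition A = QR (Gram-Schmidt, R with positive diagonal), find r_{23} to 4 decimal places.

r_{23} = -1.7450

c_1 = (3, -3, 3); ‖c_1‖ = 5.1962, so q_1 = (0.5774, -0.5774, 0.5774).
q_1·c_2 = 0.5774·(-3) + (-0.5774)·(-1) + 0.5774·4 = 1.1547.
u_2 = c_2 − 1.1547·q_1 = (-3.6667, -0.3333, 3.3333).
‖u_2‖ = 4.9666, so q_2 = (-0.7383, -0.0671, 0.6712).
r_{23} = q_2·c_3 = -1.7450.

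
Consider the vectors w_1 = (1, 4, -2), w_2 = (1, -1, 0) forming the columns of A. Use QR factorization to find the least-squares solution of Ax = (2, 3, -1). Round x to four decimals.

x = (0.8788, 0.8182)

e_1 = w_1/‖w_1‖ = (1, 4, -2)/4.5826 = (0.2182, 0.8729, -0.4364).
r_{12} = e_1·w_2 = -0.6547.
u_2 = w_2 + 0.6547·e_1 = (1.1429, -0.4286, -0.2857).
‖u_2‖ = 1.2536, so e_2 = (0.9117, -0.3419, -0.2279).
Qᵀb = (3.4915, 1.0256).
Back-substitute: x_2 = 1.0256/1.2536 = 0.8182.
x_1 = (3.4915 + 0.6547·0.8182)/4.5826 = 0.8788.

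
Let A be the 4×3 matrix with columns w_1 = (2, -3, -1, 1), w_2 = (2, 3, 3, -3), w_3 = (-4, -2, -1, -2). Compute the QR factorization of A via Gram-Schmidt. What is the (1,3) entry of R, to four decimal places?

w_1 = (2, -3, -1, 1); ‖w_1‖ = 3.8730, so q_1 = (0.5164, -0.7746, -0.2582, 0.2582).
r_{13} = q_1·w_3 = -0.7746.

r_{13} = -0.7746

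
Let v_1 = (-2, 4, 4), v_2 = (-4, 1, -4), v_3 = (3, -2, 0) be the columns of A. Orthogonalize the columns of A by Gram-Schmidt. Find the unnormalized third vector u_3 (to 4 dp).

u_3 = (0.2048, 0.2457, -0.1433)

q_1 = v_1/‖v_1‖ = (-2, 4, 4)/6.0000 = (-0.3333, 0.6667, 0.6667).
r_{12} = q_1·v_2 = -0.6667.
u_2 = v_2 + 0.6667·q_1 = (-4.2222, 1.4444, -3.5556).
‖u_2‖ = 5.7057, so q_2 = (-0.7400, 0.2532, -0.6232).
r_{13} = q_1·v_3 = -2.3333; r_{23} = q_2·v_3 = -2.7263.
u_3 = v_3 + 2.3333·q_1 + 2.7263·q_2 = (0.2048, 0.2457, -0.1433).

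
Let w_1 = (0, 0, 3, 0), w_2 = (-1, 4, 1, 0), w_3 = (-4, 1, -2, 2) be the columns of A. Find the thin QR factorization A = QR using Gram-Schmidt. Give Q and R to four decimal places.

w_1 = (0, 0, 3, 0); ‖w_1‖ = 3.0000, so e_1 = (0.0000, 0.0000, 1.0000, 0.0000).
e_1·w_2 = 0.0000·(-1) + 0.0000·4 + 1.0000·1 + 0.0000·0 = 1.0000.
u_2 = w_2 − 1.0000·e_1 = (-1.0000, 4.0000, 0.0000, 0.0000).
‖u_2‖ = 4.1231, so e_2 = (-0.2425, 0.9701, 0.0000, 0.0000).
e_1·w_3 = 0.0000·(-4) + 0.0000·1 + 1.0000·(-2) + 0.0000·2 = -2.0000; e_2·w_3 = (-0.2425)·(-4) + 0.9701·1 + 0.0000·(-2) + 0.0000·2 = 1.9403.
u_3 = w_3 + 2.0000·e_1 − 1.9403·e_2 = (-3.5294, -0.8824, 0.0000, 2.0000).
‖u_3‖ = 4.1515, so e_3 = (-0.8501, -0.2125, 0.0000, 0.4817).

Q = [[0.0000, -0.2425, -0.8501], [0.0000, 0.9701, -0.2125], [1.0000, 0.0000, 0.0000], [0.0000, 0.0000, 0.4817]], R = [[3.0000, 1.0000, -2.0000], [0.0000, 4.1231, 1.9403], [0.0000, 0.0000, 4.1515]]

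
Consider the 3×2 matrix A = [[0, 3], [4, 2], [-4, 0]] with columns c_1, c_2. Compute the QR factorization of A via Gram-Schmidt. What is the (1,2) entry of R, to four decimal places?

r_{12} = 1.4142

c_1 = (0, 4, -4); ‖c_1‖ = 5.6569, so q_1 = (0.0000, 0.7071, -0.7071).
r_{12} = q_1·c_2 = 1.4142.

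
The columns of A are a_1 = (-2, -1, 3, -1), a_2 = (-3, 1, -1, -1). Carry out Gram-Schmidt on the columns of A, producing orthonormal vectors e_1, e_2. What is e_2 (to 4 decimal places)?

e_1 = a_1/‖a_1‖ = (-2, -1, 3, -1)/3.8730 = (-0.5164, -0.2582, 0.7746, -0.2582).
r_{12} = e_1·a_2 = 0.7746.
u_2 = a_2 − 0.7746·e_1 = (-2.6000, 1.2000, -1.6000, -0.8000).
‖u_2‖ = 3.3764, so e_2 = (-0.7701, 0.3554, -0.4739, -0.2369).

e_2 = (-0.7701, 0.3554, -0.4739, -0.2369)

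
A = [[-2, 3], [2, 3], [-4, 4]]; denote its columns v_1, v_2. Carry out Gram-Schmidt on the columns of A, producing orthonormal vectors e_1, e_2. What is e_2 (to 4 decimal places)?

e_2 = (0.3450, 0.8971, 0.2760)

e_1 = v_1/‖v_1‖ = (-2, 2, -4)/4.8990 = (-0.4082, 0.4082, -0.8165).
r_{12} = e_1·v_2 = -3.2660.
u_2 = v_2 + 3.2660·e_1 = (1.6667, 4.3333, 1.3333).
‖u_2‖ = 4.8305, so e_2 = (0.3450, 0.8971, 0.2760).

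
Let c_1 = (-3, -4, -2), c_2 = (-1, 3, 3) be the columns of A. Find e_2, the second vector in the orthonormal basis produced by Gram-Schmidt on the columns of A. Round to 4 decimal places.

c_1 = (-3, -4, -2); ‖c_1‖ = 5.3852, so e_1 = (-0.5571, -0.7428, -0.3714).
e_1·c_2 = (-0.5571)·(-1) + (-0.7428)·3 + (-0.3714)·3 = -2.7854.
u_2 = c_2 + 2.7854·e_1 = (-2.5517, 0.9310, 1.9655).
‖u_2‖ = 3.3528, so e_2 = (-0.7611, 0.2777, 0.5862).

e_2 = (-0.7611, 0.2777, 0.5862)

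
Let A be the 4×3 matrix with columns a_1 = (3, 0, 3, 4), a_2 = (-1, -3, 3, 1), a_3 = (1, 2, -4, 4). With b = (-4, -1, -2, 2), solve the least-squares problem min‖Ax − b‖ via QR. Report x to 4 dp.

x = (-0.8830, 1.3212, 0.9730)

a_1 = (3, 0, 3, 4); ‖a_1‖ = 5.8310, so q_1 = (0.5145, 0.0000, 0.5145, 0.6860).
q_1·a_2 = 0.5145·(-1) + 0.0000·(-3) + 0.5145·3 + 0.6860·1 = 1.7150.
u_2 = a_2 − 1.7150·q_1 = (-1.8824, -3.0000, 2.1176, -0.1765).
‖u_2‖ = 4.1302, so q_2 = (-0.4557, -0.7264, 0.5127, -0.0427).
q_1·a_3 = 0.5145·1 + 0.0000·2 + 0.5145·(-4) + 0.6860·4 = 1.2005; q_2·a_3 = (-0.4557)·1 + (-0.7264)·2 + 0.5127·(-4) + (-0.0427)·4 = -4.1302.
u_3 = a_3 − 1.2005·q_1 + 4.1302·q_2 = (-1.5000, -1.0000, -2.5000, 3.0000).
‖u_3‖ = 4.3012, so q_3 = (-0.3487, -0.2325, -0.5812, 0.6975).
Qᵀb = (-1.7150, 1.4385, 4.1849).
Back-substitute: x_3 = 4.1849/4.3012 = 0.9730.
x_2 = (1.4385 + 4.1302·0.9730)/4.1302 = 1.3212.
x_1 = (-1.7150 − 1.7150·1.3212 − 1.2005·0.9730)/5.8310 = -0.8830.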